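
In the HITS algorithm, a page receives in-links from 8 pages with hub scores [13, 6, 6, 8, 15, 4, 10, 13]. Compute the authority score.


Authority = sum of hub scores of in-linkers
In-link 1: hub score = 13
In-link 2: hub score = 6
In-link 3: hub score = 6
In-link 4: hub score = 8
In-link 5: hub score = 15
In-link 6: hub score = 4
In-link 7: hub score = 10
In-link 8: hub score = 13
Authority = 13 + 6 + 6 + 8 + 15 + 4 + 10 + 13 = 75

75


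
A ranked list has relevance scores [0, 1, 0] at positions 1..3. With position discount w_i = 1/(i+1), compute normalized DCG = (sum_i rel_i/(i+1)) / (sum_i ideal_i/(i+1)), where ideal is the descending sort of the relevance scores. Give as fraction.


Position discount weights w_i = 1/(i+1) for i=1..3:
Weights = [1/2, 1/3, 1/4]
Actual relevance: [0, 1, 0]
DCG = 0/2 + 1/3 + 0/4 = 1/3
Ideal relevance (sorted desc): [1, 0, 0]
Ideal DCG = 1/2 + 0/3 + 0/4 = 1/2
nDCG = DCG / ideal_DCG = 1/3 / 1/2 = 2/3

2/3


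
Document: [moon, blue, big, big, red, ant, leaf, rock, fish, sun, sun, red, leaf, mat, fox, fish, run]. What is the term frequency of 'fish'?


Document has 17 words
Scanning for 'fish':
Found at positions: [8, 15]
Count = 2

2


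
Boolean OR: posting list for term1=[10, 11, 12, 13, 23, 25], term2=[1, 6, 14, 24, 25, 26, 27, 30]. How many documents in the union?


Boolean OR: find union of posting lists
term1 docs: [10, 11, 12, 13, 23, 25]
term2 docs: [1, 6, 14, 24, 25, 26, 27, 30]
Union: [1, 6, 10, 11, 12, 13, 14, 23, 24, 25, 26, 27, 30]
|union| = 13

13


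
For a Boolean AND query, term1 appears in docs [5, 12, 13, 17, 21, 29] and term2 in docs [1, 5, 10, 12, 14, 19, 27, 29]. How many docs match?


Boolean AND: find intersection of posting lists
term1 docs: [5, 12, 13, 17, 21, 29]
term2 docs: [1, 5, 10, 12, 14, 19, 27, 29]
Intersection: [5, 12, 29]
|intersection| = 3

3


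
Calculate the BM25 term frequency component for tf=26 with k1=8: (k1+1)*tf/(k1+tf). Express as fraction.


BM25 TF component = (k1+1)*tf / (k1+tf)
k1 = 8, tf = 26
Numerator = (8+1)*26 = 234
Denominator = 8 + 26 = 34
= 234/34 = 117/17

117/17


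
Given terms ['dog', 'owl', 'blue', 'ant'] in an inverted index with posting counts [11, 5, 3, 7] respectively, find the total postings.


Summing posting list sizes:
'dog': 11 postings
'owl': 5 postings
'blue': 3 postings
'ant': 7 postings
Total = 11 + 5 + 3 + 7 = 26

26


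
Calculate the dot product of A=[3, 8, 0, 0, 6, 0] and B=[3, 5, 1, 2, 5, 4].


Dot product = sum of element-wise products
A[0]*B[0] = 3*3 = 9
A[1]*B[1] = 8*5 = 40
A[2]*B[2] = 0*1 = 0
A[3]*B[3] = 0*2 = 0
A[4]*B[4] = 6*5 = 30
A[5]*B[5] = 0*4 = 0
Sum = 9 + 40 + 0 + 0 + 30 + 0 = 79

79


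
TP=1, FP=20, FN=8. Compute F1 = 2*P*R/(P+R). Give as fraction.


F1 = 2 * P * R / (P + R)
P = TP/(TP+FP) = 1/21 = 1/21
R = TP/(TP+FN) = 1/9 = 1/9
2 * P * R = 2 * 1/21 * 1/9 = 2/189
P + R = 1/21 + 1/9 = 10/63
F1 = 2/189 / 10/63 = 1/15

1/15


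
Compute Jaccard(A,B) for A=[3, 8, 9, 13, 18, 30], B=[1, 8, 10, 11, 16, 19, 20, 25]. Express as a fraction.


A intersect B = [8]
|A intersect B| = 1
A union B = [1, 3, 8, 9, 10, 11, 13, 16, 18, 19, 20, 25, 30]
|A union B| = 13
Jaccard = 1/13 = 1/13

1/13


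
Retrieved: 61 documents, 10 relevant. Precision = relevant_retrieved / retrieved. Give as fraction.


Precision = relevant_retrieved / total_retrieved
= 10 / 61
= 10 / (10 + 51)
= 10/61

10/61


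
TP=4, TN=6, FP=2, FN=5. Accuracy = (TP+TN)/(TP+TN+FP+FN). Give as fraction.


Accuracy = (TP + TN) / (TP + TN + FP + FN)
TP + TN = 4 + 6 = 10
Total = 4 + 6 + 2 + 5 = 17
Accuracy = 10 / 17 = 10/17

10/17


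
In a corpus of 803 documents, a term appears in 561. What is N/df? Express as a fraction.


IDF ratio = N / df
= 803 / 561
= 73/51

73/51


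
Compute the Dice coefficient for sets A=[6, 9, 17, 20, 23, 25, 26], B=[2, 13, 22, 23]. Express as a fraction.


A intersect B = [23]
|A intersect B| = 1
|A| = 7, |B| = 4
Dice = 2*1 / (7+4)
= 2 / 11 = 2/11

2/11


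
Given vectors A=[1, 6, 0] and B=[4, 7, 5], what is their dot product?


Dot product = sum of element-wise products
A[0]*B[0] = 1*4 = 4
A[1]*B[1] = 6*7 = 42
A[2]*B[2] = 0*5 = 0
Sum = 4 + 42 + 0 = 46

46


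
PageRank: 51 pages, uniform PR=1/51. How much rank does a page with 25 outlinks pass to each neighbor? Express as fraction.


Initial PR = 1/51 = 1/51
Outlinks = 25
Contribution per link = PR / outlinks
= 1/51 / 25
= 1/1275

1/1275


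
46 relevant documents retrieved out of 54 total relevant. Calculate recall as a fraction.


Recall = retrieved_relevant / total_relevant
= 46 / 54
= 46 / (46 + 8)
= 23/27

23/27


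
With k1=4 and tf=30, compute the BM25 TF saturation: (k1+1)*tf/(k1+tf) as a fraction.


BM25 TF component = (k1+1)*tf / (k1+tf)
k1 = 4, tf = 30
Numerator = (4+1)*30 = 150
Denominator = 4 + 30 = 34
= 150/34 = 75/17

75/17


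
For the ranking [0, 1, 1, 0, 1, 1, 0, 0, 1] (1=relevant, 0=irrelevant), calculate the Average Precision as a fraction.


Computing P@k for each relevant position:
Position 1: not relevant
Position 2: relevant, P@2 = 1/2 = 1/2
Position 3: relevant, P@3 = 2/3 = 2/3
Position 4: not relevant
Position 5: relevant, P@5 = 3/5 = 3/5
Position 6: relevant, P@6 = 4/6 = 2/3
Position 7: not relevant
Position 8: not relevant
Position 9: relevant, P@9 = 5/9 = 5/9
Sum of P@k = 1/2 + 2/3 + 3/5 + 2/3 + 5/9 = 269/90
AP = 269/90 / 5 = 269/450

269/450


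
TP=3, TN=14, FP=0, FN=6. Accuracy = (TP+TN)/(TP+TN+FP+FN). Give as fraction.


Accuracy = (TP + TN) / (TP + TN + FP + FN)
TP + TN = 3 + 14 = 17
Total = 3 + 14 + 0 + 6 = 23
Accuracy = 17 / 23 = 17/23

17/23


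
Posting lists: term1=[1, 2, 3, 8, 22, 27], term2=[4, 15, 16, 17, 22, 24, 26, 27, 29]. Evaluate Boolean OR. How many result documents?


Boolean OR: find union of posting lists
term1 docs: [1, 2, 3, 8, 22, 27]
term2 docs: [4, 15, 16, 17, 22, 24, 26, 27, 29]
Union: [1, 2, 3, 4, 8, 15, 16, 17, 22, 24, 26, 27, 29]
|union| = 13

13


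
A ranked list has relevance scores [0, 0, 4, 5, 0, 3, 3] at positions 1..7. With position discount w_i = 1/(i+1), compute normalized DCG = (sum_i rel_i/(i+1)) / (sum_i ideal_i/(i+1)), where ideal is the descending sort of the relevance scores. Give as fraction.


Position discount weights w_i = 1/(i+1) for i=1..7:
Weights = [1/2, 1/3, 1/4, 1/5, 1/6, 1/7, 1/8]
Actual relevance: [0, 0, 4, 5, 0, 3, 3]
DCG = 0/2 + 0/3 + 4/4 + 5/5 + 0/6 + 3/7 + 3/8 = 157/56
Ideal relevance (sorted desc): [5, 4, 3, 3, 0, 0, 0]
Ideal DCG = 5/2 + 4/3 + 3/4 + 3/5 + 0/6 + 0/7 + 0/8 = 311/60
nDCG = DCG / ideal_DCG = 157/56 / 311/60 = 2355/4354

2355/4354


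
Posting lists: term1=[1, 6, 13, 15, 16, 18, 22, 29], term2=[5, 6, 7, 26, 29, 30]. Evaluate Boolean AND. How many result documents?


Boolean AND: find intersection of posting lists
term1 docs: [1, 6, 13, 15, 16, 18, 22, 29]
term2 docs: [5, 6, 7, 26, 29, 30]
Intersection: [6, 29]
|intersection| = 2

2


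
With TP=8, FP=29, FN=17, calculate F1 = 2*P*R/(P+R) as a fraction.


F1 = 2 * P * R / (P + R)
P = TP/(TP+FP) = 8/37 = 8/37
R = TP/(TP+FN) = 8/25 = 8/25
2 * P * R = 2 * 8/37 * 8/25 = 128/925
P + R = 8/37 + 8/25 = 496/925
F1 = 128/925 / 496/925 = 8/31

8/31


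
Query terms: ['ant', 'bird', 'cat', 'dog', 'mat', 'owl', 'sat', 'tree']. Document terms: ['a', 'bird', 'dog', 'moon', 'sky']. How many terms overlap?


Query terms: ['ant', 'bird', 'cat', 'dog', 'mat', 'owl', 'sat', 'tree']
Document terms: ['a', 'bird', 'dog', 'moon', 'sky']
Common terms: ['bird', 'dog']
Overlap count = 2

2


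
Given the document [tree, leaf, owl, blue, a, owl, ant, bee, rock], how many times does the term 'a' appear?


Document has 9 words
Scanning for 'a':
Found at positions: [4]
Count = 1

1


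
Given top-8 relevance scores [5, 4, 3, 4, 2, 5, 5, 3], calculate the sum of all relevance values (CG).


Cumulative Gain = sum of relevance scores
Position 1: rel=5, running sum=5
Position 2: rel=4, running sum=9
Position 3: rel=3, running sum=12
Position 4: rel=4, running sum=16
Position 5: rel=2, running sum=18
Position 6: rel=5, running sum=23
Position 7: rel=5, running sum=28
Position 8: rel=3, running sum=31
CG = 31

31


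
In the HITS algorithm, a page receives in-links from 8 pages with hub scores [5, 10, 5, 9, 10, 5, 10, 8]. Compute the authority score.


Authority = sum of hub scores of in-linkers
In-link 1: hub score = 5
In-link 2: hub score = 10
In-link 3: hub score = 5
In-link 4: hub score = 9
In-link 5: hub score = 10
In-link 6: hub score = 5
In-link 7: hub score = 10
In-link 8: hub score = 8
Authority = 5 + 10 + 5 + 9 + 10 + 5 + 10 + 8 = 62

62


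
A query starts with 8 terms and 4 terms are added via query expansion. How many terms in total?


Original terms: 8
Expansion terms: 4
Total = 8 + 4 = 12

12


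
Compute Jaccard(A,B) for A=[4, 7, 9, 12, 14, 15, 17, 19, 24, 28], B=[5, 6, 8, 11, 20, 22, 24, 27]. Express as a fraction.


A intersect B = [24]
|A intersect B| = 1
A union B = [4, 5, 6, 7, 8, 9, 11, 12, 14, 15, 17, 19, 20, 22, 24, 27, 28]
|A union B| = 17
Jaccard = 1/17 = 1/17

1/17


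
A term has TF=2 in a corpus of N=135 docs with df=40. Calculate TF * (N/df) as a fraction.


TF * (N/df)
= 2 * (135/40)
= 2 * 27/8
= 27/4

27/4


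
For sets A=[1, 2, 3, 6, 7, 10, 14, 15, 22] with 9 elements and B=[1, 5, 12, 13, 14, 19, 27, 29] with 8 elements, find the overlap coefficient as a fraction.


A intersect B = [1, 14]
|A intersect B| = 2
min(|A|, |B|) = min(9, 8) = 8
Overlap = 2 / 8 = 1/4

1/4


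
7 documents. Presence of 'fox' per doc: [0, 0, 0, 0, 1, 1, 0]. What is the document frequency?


Checking each document for 'fox':
Doc 1: absent
Doc 2: absent
Doc 3: absent
Doc 4: absent
Doc 5: present
Doc 6: present
Doc 7: absent
df = sum of presences = 0 + 0 + 0 + 0 + 1 + 1 + 0 = 2

2


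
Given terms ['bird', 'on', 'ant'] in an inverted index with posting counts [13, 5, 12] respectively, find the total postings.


Summing posting list sizes:
'bird': 13 postings
'on': 5 postings
'ant': 12 postings
Total = 13 + 5 + 12 = 30

30


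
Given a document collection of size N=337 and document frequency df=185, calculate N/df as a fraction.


IDF ratio = N / df
= 337 / 185
= 337/185

337/185


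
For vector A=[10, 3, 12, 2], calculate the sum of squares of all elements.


|A|^2 = sum of squared components
A[0]^2 = 10^2 = 100
A[1]^2 = 3^2 = 9
A[2]^2 = 12^2 = 144
A[3]^2 = 2^2 = 4
Sum = 100 + 9 + 144 + 4 = 257

257


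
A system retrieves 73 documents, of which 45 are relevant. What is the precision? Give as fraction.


Precision = relevant_retrieved / total_retrieved
= 45 / 73
= 45 / (45 + 28)
= 45/73

45/73


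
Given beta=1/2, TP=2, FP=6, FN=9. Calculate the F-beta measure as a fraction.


P = TP/(TP+FP) = 2/8 = 1/4
R = TP/(TP+FN) = 2/11 = 2/11
beta^2 = 1/2^2 = 1/4
(1 + beta^2) = 5/4
Numerator = (1+beta^2)*P*R = 5/88
Denominator = beta^2*P + R = 1/16 + 2/11 = 43/176
F_beta = 10/43

10/43


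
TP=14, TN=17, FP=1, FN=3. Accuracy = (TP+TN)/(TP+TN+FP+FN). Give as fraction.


Accuracy = (TP + TN) / (TP + TN + FP + FN)
TP + TN = 14 + 17 = 31
Total = 14 + 17 + 1 + 3 = 35
Accuracy = 31 / 35 = 31/35

31/35


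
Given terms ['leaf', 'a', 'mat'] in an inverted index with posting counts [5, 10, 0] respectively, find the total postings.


Summing posting list sizes:
'leaf': 5 postings
'a': 10 postings
'mat': 0 postings
Total = 5 + 10 + 0 = 15

15


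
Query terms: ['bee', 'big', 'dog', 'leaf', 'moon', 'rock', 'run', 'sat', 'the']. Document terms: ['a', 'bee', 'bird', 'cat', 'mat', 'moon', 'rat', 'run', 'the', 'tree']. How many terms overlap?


Query terms: ['bee', 'big', 'dog', 'leaf', 'moon', 'rock', 'run', 'sat', 'the']
Document terms: ['a', 'bee', 'bird', 'cat', 'mat', 'moon', 'rat', 'run', 'the', 'tree']
Common terms: ['bee', 'moon', 'run', 'the']
Overlap count = 4

4


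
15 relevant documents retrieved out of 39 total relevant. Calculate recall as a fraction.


Recall = retrieved_relevant / total_relevant
= 15 / 39
= 15 / (15 + 24)
= 5/13

5/13


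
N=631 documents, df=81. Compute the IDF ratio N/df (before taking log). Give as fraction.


IDF ratio = N / df
= 631 / 81
= 631/81

631/81


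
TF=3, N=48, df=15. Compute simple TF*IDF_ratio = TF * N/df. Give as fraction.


TF * (N/df)
= 3 * (48/15)
= 3 * 16/5
= 48/5

48/5


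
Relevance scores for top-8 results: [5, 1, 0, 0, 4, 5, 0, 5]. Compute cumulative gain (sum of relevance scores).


Cumulative Gain = sum of relevance scores
Position 1: rel=5, running sum=5
Position 2: rel=1, running sum=6
Position 3: rel=0, running sum=6
Position 4: rel=0, running sum=6
Position 5: rel=4, running sum=10
Position 6: rel=5, running sum=15
Position 7: rel=0, running sum=15
Position 8: rel=5, running sum=20
CG = 20

20


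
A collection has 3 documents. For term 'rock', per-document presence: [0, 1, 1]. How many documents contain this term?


Checking each document for 'rock':
Doc 1: absent
Doc 2: present
Doc 3: present
df = sum of presences = 0 + 1 + 1 = 2

2


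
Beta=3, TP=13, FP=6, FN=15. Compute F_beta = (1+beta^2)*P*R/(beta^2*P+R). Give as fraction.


P = TP/(TP+FP) = 13/19 = 13/19
R = TP/(TP+FN) = 13/28 = 13/28
beta^2 = 3^2 = 9
(1 + beta^2) = 10
Numerator = (1+beta^2)*P*R = 845/266
Denominator = beta^2*P + R = 117/19 + 13/28 = 3523/532
F_beta = 130/271

130/271


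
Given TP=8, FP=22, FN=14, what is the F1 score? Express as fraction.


F1 = 2 * P * R / (P + R)
P = TP/(TP+FP) = 8/30 = 4/15
R = TP/(TP+FN) = 8/22 = 4/11
2 * P * R = 2 * 4/15 * 4/11 = 32/165
P + R = 4/15 + 4/11 = 104/165
F1 = 32/165 / 104/165 = 4/13

4/13


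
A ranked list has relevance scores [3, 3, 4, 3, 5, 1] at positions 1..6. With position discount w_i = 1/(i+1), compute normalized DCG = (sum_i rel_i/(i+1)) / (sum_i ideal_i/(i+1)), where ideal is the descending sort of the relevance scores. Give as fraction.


Position discount weights w_i = 1/(i+1) for i=1..6:
Weights = [1/2, 1/3, 1/4, 1/5, 1/6, 1/7]
Actual relevance: [3, 3, 4, 3, 5, 1]
DCG = 3/2 + 3/3 + 4/4 + 3/5 + 5/6 + 1/7 = 533/105
Ideal relevance (sorted desc): [5, 4, 3, 3, 3, 1]
Ideal DCG = 5/2 + 4/3 + 3/4 + 3/5 + 3/6 + 1/7 = 2447/420
nDCG = DCG / ideal_DCG = 533/105 / 2447/420 = 2132/2447

2132/2447


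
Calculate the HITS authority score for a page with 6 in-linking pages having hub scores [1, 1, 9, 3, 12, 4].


Authority = sum of hub scores of in-linkers
In-link 1: hub score = 1
In-link 2: hub score = 1
In-link 3: hub score = 9
In-link 4: hub score = 3
In-link 5: hub score = 12
In-link 6: hub score = 4
Authority = 1 + 1 + 9 + 3 + 12 + 4 = 30

30


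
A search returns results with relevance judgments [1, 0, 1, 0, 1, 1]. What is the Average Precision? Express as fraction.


Computing P@k for each relevant position:
Position 1: relevant, P@1 = 1/1 = 1
Position 2: not relevant
Position 3: relevant, P@3 = 2/3 = 2/3
Position 4: not relevant
Position 5: relevant, P@5 = 3/5 = 3/5
Position 6: relevant, P@6 = 4/6 = 2/3
Sum of P@k = 1 + 2/3 + 3/5 + 2/3 = 44/15
AP = 44/15 / 4 = 11/15

11/15


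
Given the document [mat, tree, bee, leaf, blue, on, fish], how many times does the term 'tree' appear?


Document has 7 words
Scanning for 'tree':
Found at positions: [1]
Count = 1

1


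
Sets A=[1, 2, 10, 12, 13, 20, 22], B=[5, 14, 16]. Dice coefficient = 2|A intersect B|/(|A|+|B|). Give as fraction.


A intersect B = []
|A intersect B| = 0
|A| = 7, |B| = 3
Dice = 2*0 / (7+3)
= 0 / 10 = 0

0


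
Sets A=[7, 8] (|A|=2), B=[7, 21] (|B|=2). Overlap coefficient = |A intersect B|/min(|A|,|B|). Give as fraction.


A intersect B = [7]
|A intersect B| = 1
min(|A|, |B|) = min(2, 2) = 2
Overlap = 1 / 2 = 1/2

1/2


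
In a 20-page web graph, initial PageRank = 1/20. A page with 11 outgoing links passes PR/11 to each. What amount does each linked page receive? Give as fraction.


Initial PR = 1/20 = 1/20
Outlinks = 11
Contribution per link = PR / outlinks
= 1/20 / 11
= 1/220

1/220


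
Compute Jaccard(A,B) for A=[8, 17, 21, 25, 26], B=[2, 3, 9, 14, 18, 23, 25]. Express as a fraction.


A intersect B = [25]
|A intersect B| = 1
A union B = [2, 3, 8, 9, 14, 17, 18, 21, 23, 25, 26]
|A union B| = 11
Jaccard = 1/11 = 1/11

1/11


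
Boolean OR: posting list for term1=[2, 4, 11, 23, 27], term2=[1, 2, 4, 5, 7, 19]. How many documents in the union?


Boolean OR: find union of posting lists
term1 docs: [2, 4, 11, 23, 27]
term2 docs: [1, 2, 4, 5, 7, 19]
Union: [1, 2, 4, 5, 7, 11, 19, 23, 27]
|union| = 9

9


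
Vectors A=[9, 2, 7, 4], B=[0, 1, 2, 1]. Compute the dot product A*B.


Dot product = sum of element-wise products
A[0]*B[0] = 9*0 = 0
A[1]*B[1] = 2*1 = 2
A[2]*B[2] = 7*2 = 14
A[3]*B[3] = 4*1 = 4
Sum = 0 + 2 + 14 + 4 = 20

20


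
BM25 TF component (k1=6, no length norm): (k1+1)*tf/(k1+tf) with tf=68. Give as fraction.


BM25 TF component = (k1+1)*tf / (k1+tf)
k1 = 6, tf = 68
Numerator = (6+1)*68 = 476
Denominator = 6 + 68 = 74
= 476/74 = 238/37

238/37


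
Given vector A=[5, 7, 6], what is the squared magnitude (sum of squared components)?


|A|^2 = sum of squared components
A[0]^2 = 5^2 = 25
A[1]^2 = 7^2 = 49
A[2]^2 = 6^2 = 36
Sum = 25 + 49 + 36 = 110

110


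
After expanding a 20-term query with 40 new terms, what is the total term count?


Original terms: 20
Expansion terms: 40
Total = 20 + 40 = 60

60


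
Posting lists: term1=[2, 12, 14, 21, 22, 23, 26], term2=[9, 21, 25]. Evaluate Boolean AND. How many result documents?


Boolean AND: find intersection of posting lists
term1 docs: [2, 12, 14, 21, 22, 23, 26]
term2 docs: [9, 21, 25]
Intersection: [21]
|intersection| = 1

1


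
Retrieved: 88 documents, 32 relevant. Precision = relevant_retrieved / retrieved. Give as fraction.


Precision = relevant_retrieved / total_retrieved
= 32 / 88
= 32 / (32 + 56)
= 4/11

4/11


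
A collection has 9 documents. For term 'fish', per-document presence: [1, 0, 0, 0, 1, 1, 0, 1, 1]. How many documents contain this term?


Checking each document for 'fish':
Doc 1: present
Doc 2: absent
Doc 3: absent
Doc 4: absent
Doc 5: present
Doc 6: present
Doc 7: absent
Doc 8: present
Doc 9: present
df = sum of presences = 1 + 0 + 0 + 0 + 1 + 1 + 0 + 1 + 1 = 5

5


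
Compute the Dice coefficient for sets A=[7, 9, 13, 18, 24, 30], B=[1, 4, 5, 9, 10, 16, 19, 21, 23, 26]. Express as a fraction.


A intersect B = [9]
|A intersect B| = 1
|A| = 6, |B| = 10
Dice = 2*1 / (6+10)
= 2 / 16 = 1/8

1/8


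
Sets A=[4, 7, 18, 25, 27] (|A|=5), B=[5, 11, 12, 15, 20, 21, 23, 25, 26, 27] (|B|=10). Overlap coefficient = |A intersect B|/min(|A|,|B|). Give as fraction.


A intersect B = [25, 27]
|A intersect B| = 2
min(|A|, |B|) = min(5, 10) = 5
Overlap = 2 / 5 = 2/5

2/5


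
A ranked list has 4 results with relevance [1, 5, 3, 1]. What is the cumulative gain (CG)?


Cumulative Gain = sum of relevance scores
Position 1: rel=1, running sum=1
Position 2: rel=5, running sum=6
Position 3: rel=3, running sum=9
Position 4: rel=1, running sum=10
CG = 10

10


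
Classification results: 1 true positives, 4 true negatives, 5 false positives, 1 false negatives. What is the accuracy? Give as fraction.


Accuracy = (TP + TN) / (TP + TN + FP + FN)
TP + TN = 1 + 4 = 5
Total = 1 + 4 + 5 + 1 = 11
Accuracy = 5 / 11 = 5/11

5/11


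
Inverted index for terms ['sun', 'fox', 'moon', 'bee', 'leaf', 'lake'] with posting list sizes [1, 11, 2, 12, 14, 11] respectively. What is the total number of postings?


Summing posting list sizes:
'sun': 1 postings
'fox': 11 postings
'moon': 2 postings
'bee': 12 postings
'leaf': 14 postings
'lake': 11 postings
Total = 1 + 11 + 2 + 12 + 14 + 11 = 51

51


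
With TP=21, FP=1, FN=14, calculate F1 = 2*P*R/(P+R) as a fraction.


F1 = 2 * P * R / (P + R)
P = TP/(TP+FP) = 21/22 = 21/22
R = TP/(TP+FN) = 21/35 = 3/5
2 * P * R = 2 * 21/22 * 3/5 = 63/55
P + R = 21/22 + 3/5 = 171/110
F1 = 63/55 / 171/110 = 14/19

14/19


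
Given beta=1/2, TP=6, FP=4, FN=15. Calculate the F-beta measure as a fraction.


P = TP/(TP+FP) = 6/10 = 3/5
R = TP/(TP+FN) = 6/21 = 2/7
beta^2 = 1/2^2 = 1/4
(1 + beta^2) = 5/4
Numerator = (1+beta^2)*P*R = 3/14
Denominator = beta^2*P + R = 3/20 + 2/7 = 61/140
F_beta = 30/61

30/61


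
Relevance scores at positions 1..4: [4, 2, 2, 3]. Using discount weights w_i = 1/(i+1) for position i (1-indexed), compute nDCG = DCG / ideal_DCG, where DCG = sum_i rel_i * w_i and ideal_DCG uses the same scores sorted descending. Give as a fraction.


Position discount weights w_i = 1/(i+1) for i=1..4:
Weights = [1/2, 1/3, 1/4, 1/5]
Actual relevance: [4, 2, 2, 3]
DCG = 4/2 + 2/3 + 2/4 + 3/5 = 113/30
Ideal relevance (sorted desc): [4, 3, 2, 2]
Ideal DCG = 4/2 + 3/3 + 2/4 + 2/5 = 39/10
nDCG = DCG / ideal_DCG = 113/30 / 39/10 = 113/117

113/117


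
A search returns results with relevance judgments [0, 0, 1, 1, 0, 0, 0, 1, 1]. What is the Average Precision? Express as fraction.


Computing P@k for each relevant position:
Position 1: not relevant
Position 2: not relevant
Position 3: relevant, P@3 = 1/3 = 1/3
Position 4: relevant, P@4 = 2/4 = 1/2
Position 5: not relevant
Position 6: not relevant
Position 7: not relevant
Position 8: relevant, P@8 = 3/8 = 3/8
Position 9: relevant, P@9 = 4/9 = 4/9
Sum of P@k = 1/3 + 1/2 + 3/8 + 4/9 = 119/72
AP = 119/72 / 4 = 119/288

119/288


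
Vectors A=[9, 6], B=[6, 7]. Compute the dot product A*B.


Dot product = sum of element-wise products
A[0]*B[0] = 9*6 = 54
A[1]*B[1] = 6*7 = 42
Sum = 54 + 42 = 96

96


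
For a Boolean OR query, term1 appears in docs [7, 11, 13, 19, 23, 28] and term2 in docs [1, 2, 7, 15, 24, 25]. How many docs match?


Boolean OR: find union of posting lists
term1 docs: [7, 11, 13, 19, 23, 28]
term2 docs: [1, 2, 7, 15, 24, 25]
Union: [1, 2, 7, 11, 13, 15, 19, 23, 24, 25, 28]
|union| = 11

11


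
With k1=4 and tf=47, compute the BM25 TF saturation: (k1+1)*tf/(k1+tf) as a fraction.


BM25 TF component = (k1+1)*tf / (k1+tf)
k1 = 4, tf = 47
Numerator = (4+1)*47 = 235
Denominator = 4 + 47 = 51
= 235/51 = 235/51

235/51


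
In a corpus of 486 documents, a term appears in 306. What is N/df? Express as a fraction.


IDF ratio = N / df
= 486 / 306
= 27/17

27/17


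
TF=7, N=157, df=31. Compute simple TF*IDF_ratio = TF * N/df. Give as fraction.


TF * (N/df)
= 7 * (157/31)
= 7 * 157/31
= 1099/31

1099/31


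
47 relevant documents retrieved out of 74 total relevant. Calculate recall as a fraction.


Recall = retrieved_relevant / total_relevant
= 47 / 74
= 47 / (47 + 27)
= 47/74

47/74


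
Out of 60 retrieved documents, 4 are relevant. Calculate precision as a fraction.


Precision = relevant_retrieved / total_retrieved
= 4 / 60
= 4 / (4 + 56)
= 1/15

1/15


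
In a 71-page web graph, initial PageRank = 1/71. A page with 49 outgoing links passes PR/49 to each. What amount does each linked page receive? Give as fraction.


Initial PR = 1/71 = 1/71
Outlinks = 49
Contribution per link = PR / outlinks
= 1/71 / 49
= 1/3479

1/3479


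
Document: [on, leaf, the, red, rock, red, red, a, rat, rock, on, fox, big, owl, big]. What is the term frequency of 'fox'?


Document has 15 words
Scanning for 'fox':
Found at positions: [11]
Count = 1

1


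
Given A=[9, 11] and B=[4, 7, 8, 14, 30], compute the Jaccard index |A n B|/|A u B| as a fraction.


A intersect B = []
|A intersect B| = 0
A union B = [4, 7, 8, 9, 11, 14, 30]
|A union B| = 7
Jaccard = 0/7 = 0

0


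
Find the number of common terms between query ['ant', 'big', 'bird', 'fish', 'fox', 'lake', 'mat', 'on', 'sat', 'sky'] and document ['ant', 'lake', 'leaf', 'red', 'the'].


Query terms: ['ant', 'big', 'bird', 'fish', 'fox', 'lake', 'mat', 'on', 'sat', 'sky']
Document terms: ['ant', 'lake', 'leaf', 'red', 'the']
Common terms: ['ant', 'lake']
Overlap count = 2

2


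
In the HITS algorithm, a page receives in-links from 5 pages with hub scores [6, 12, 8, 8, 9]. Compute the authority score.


Authority = sum of hub scores of in-linkers
In-link 1: hub score = 6
In-link 2: hub score = 12
In-link 3: hub score = 8
In-link 4: hub score = 8
In-link 5: hub score = 9
Authority = 6 + 12 + 8 + 8 + 9 = 43

43


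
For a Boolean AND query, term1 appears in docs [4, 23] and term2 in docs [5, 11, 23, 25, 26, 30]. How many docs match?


Boolean AND: find intersection of posting lists
term1 docs: [4, 23]
term2 docs: [5, 11, 23, 25, 26, 30]
Intersection: [23]
|intersection| = 1

1


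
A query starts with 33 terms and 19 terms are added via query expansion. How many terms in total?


Original terms: 33
Expansion terms: 19
Total = 33 + 19 = 52

52


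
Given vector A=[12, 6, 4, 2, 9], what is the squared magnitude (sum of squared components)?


|A|^2 = sum of squared components
A[0]^2 = 12^2 = 144
A[1]^2 = 6^2 = 36
A[2]^2 = 4^2 = 16
A[3]^2 = 2^2 = 4
A[4]^2 = 9^2 = 81
Sum = 144 + 36 + 16 + 4 + 81 = 281

281


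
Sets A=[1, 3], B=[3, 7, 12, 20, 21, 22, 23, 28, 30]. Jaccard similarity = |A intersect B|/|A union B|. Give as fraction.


A intersect B = [3]
|A intersect B| = 1
A union B = [1, 3, 7, 12, 20, 21, 22, 23, 28, 30]
|A union B| = 10
Jaccard = 1/10 = 1/10

1/10


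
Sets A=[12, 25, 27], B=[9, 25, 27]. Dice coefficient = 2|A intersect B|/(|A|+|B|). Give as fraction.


A intersect B = [25, 27]
|A intersect B| = 2
|A| = 3, |B| = 3
Dice = 2*2 / (3+3)
= 4 / 6 = 2/3

2/3


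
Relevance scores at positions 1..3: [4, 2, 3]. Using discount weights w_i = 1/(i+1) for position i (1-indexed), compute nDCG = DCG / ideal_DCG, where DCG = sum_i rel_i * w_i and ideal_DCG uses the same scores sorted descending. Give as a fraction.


Position discount weights w_i = 1/(i+1) for i=1..3:
Weights = [1/2, 1/3, 1/4]
Actual relevance: [4, 2, 3]
DCG = 4/2 + 2/3 + 3/4 = 41/12
Ideal relevance (sorted desc): [4, 3, 2]
Ideal DCG = 4/2 + 3/3 + 2/4 = 7/2
nDCG = DCG / ideal_DCG = 41/12 / 7/2 = 41/42

41/42


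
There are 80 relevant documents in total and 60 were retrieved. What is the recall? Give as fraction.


Recall = retrieved_relevant / total_relevant
= 60 / 80
= 60 / (60 + 20)
= 3/4

3/4


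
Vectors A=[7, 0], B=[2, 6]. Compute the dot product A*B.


Dot product = sum of element-wise products
A[0]*B[0] = 7*2 = 14
A[1]*B[1] = 0*6 = 0
Sum = 14 + 0 = 14

14


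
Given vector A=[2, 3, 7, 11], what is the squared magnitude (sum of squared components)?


|A|^2 = sum of squared components
A[0]^2 = 2^2 = 4
A[1]^2 = 3^2 = 9
A[2]^2 = 7^2 = 49
A[3]^2 = 11^2 = 121
Sum = 4 + 9 + 49 + 121 = 183

183


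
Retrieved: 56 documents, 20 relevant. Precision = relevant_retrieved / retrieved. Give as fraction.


Precision = relevant_retrieved / total_retrieved
= 20 / 56
= 20 / (20 + 36)
= 5/14

5/14


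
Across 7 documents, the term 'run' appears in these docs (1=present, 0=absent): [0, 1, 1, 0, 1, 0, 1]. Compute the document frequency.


Checking each document for 'run':
Doc 1: absent
Doc 2: present
Doc 3: present
Doc 4: absent
Doc 5: present
Doc 6: absent
Doc 7: present
df = sum of presences = 0 + 1 + 1 + 0 + 1 + 0 + 1 = 4

4


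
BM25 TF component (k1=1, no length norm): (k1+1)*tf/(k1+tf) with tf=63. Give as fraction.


BM25 TF component = (k1+1)*tf / (k1+tf)
k1 = 1, tf = 63
Numerator = (1+1)*63 = 126
Denominator = 1 + 63 = 64
= 126/64 = 63/32

63/32


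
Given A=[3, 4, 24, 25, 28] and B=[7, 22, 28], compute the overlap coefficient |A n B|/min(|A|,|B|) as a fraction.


A intersect B = [28]
|A intersect B| = 1
min(|A|, |B|) = min(5, 3) = 3
Overlap = 1 / 3 = 1/3

1/3


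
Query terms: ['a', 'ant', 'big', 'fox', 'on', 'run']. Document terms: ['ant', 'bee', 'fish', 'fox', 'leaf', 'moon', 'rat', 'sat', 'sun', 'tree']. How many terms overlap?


Query terms: ['a', 'ant', 'big', 'fox', 'on', 'run']
Document terms: ['ant', 'bee', 'fish', 'fox', 'leaf', 'moon', 'rat', 'sat', 'sun', 'tree']
Common terms: ['ant', 'fox']
Overlap count = 2

2


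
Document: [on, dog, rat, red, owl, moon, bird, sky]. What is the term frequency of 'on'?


Document has 8 words
Scanning for 'on':
Found at positions: [0]
Count = 1

1


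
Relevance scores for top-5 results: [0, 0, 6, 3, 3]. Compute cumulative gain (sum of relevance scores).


Cumulative Gain = sum of relevance scores
Position 1: rel=0, running sum=0
Position 2: rel=0, running sum=0
Position 3: rel=6, running sum=6
Position 4: rel=3, running sum=9
Position 5: rel=3, running sum=12
CG = 12

12


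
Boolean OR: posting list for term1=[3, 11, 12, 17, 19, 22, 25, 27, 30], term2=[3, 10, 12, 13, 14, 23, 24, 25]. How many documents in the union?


Boolean OR: find union of posting lists
term1 docs: [3, 11, 12, 17, 19, 22, 25, 27, 30]
term2 docs: [3, 10, 12, 13, 14, 23, 24, 25]
Union: [3, 10, 11, 12, 13, 14, 17, 19, 22, 23, 24, 25, 27, 30]
|union| = 14

14


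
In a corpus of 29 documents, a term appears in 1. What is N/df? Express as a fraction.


IDF ratio = N / df
= 29 / 1
= 29

29


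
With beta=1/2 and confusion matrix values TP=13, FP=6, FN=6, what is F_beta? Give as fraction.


P = TP/(TP+FP) = 13/19 = 13/19
R = TP/(TP+FN) = 13/19 = 13/19
beta^2 = 1/2^2 = 1/4
(1 + beta^2) = 5/4
Numerator = (1+beta^2)*P*R = 845/1444
Denominator = beta^2*P + R = 13/76 + 13/19 = 65/76
F_beta = 13/19

13/19


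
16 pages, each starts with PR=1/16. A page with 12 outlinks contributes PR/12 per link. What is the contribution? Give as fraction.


Initial PR = 1/16 = 1/16
Outlinks = 12
Contribution per link = PR / outlinks
= 1/16 / 12
= 1/192

1/192


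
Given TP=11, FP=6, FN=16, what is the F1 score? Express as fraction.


F1 = 2 * P * R / (P + R)
P = TP/(TP+FP) = 11/17 = 11/17
R = TP/(TP+FN) = 11/27 = 11/27
2 * P * R = 2 * 11/17 * 11/27 = 242/459
P + R = 11/17 + 11/27 = 484/459
F1 = 242/459 / 484/459 = 1/2

1/2


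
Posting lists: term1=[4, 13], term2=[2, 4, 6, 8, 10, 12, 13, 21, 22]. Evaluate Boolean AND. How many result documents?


Boolean AND: find intersection of posting lists
term1 docs: [4, 13]
term2 docs: [2, 4, 6, 8, 10, 12, 13, 21, 22]
Intersection: [4, 13]
|intersection| = 2

2


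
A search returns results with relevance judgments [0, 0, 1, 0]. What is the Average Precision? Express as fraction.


Computing P@k for each relevant position:
Position 1: not relevant
Position 2: not relevant
Position 3: relevant, P@3 = 1/3 = 1/3
Position 4: not relevant
Sum of P@k = 1/3 = 1/3
AP = 1/3 / 1 = 1/3

1/3


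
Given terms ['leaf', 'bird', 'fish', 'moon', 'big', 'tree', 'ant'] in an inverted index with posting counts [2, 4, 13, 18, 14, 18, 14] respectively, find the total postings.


Summing posting list sizes:
'leaf': 2 postings
'bird': 4 postings
'fish': 13 postings
'moon': 18 postings
'big': 14 postings
'tree': 18 postings
'ant': 14 postings
Total = 2 + 4 + 13 + 18 + 14 + 18 + 14 = 83

83


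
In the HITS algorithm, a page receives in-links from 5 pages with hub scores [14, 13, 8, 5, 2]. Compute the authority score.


Authority = sum of hub scores of in-linkers
In-link 1: hub score = 14
In-link 2: hub score = 13
In-link 3: hub score = 8
In-link 4: hub score = 5
In-link 5: hub score = 2
Authority = 14 + 13 + 8 + 5 + 2 = 42

42


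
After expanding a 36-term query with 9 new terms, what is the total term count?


Original terms: 36
Expansion terms: 9
Total = 36 + 9 = 45

45


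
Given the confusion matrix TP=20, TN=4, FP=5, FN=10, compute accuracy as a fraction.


Accuracy = (TP + TN) / (TP + TN + FP + FN)
TP + TN = 20 + 4 = 24
Total = 20 + 4 + 5 + 10 = 39
Accuracy = 24 / 39 = 8/13

8/13


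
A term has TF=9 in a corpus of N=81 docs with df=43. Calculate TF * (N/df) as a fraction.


TF * (N/df)
= 9 * (81/43)
= 9 * 81/43
= 729/43

729/43


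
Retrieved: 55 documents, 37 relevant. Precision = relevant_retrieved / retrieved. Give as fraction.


Precision = relevant_retrieved / total_retrieved
= 37 / 55
= 37 / (37 + 18)
= 37/55

37/55


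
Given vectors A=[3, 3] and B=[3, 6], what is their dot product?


Dot product = sum of element-wise products
A[0]*B[0] = 3*3 = 9
A[1]*B[1] = 3*6 = 18
Sum = 9 + 18 = 27

27


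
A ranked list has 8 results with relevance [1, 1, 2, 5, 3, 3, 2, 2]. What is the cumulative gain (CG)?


Cumulative Gain = sum of relevance scores
Position 1: rel=1, running sum=1
Position 2: rel=1, running sum=2
Position 3: rel=2, running sum=4
Position 4: rel=5, running sum=9
Position 5: rel=3, running sum=12
Position 6: rel=3, running sum=15
Position 7: rel=2, running sum=17
Position 8: rel=2, running sum=19
CG = 19

19


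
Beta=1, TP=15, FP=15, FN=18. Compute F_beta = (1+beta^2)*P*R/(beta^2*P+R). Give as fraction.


P = TP/(TP+FP) = 15/30 = 1/2
R = TP/(TP+FN) = 15/33 = 5/11
beta^2 = 1^2 = 1
(1 + beta^2) = 2
Numerator = (1+beta^2)*P*R = 5/11
Denominator = beta^2*P + R = 1/2 + 5/11 = 21/22
F_beta = 10/21

10/21


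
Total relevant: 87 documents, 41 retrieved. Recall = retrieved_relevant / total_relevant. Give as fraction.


Recall = retrieved_relevant / total_relevant
= 41 / 87
= 41 / (41 + 46)
= 41/87

41/87


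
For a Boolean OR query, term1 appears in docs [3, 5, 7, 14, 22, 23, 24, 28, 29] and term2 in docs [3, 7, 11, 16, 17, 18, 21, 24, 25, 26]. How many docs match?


Boolean OR: find union of posting lists
term1 docs: [3, 5, 7, 14, 22, 23, 24, 28, 29]
term2 docs: [3, 7, 11, 16, 17, 18, 21, 24, 25, 26]
Union: [3, 5, 7, 11, 14, 16, 17, 18, 21, 22, 23, 24, 25, 26, 28, 29]
|union| = 16

16


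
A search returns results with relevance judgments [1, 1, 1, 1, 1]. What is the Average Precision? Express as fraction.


Computing P@k for each relevant position:
Position 1: relevant, P@1 = 1/1 = 1
Position 2: relevant, P@2 = 2/2 = 1
Position 3: relevant, P@3 = 3/3 = 1
Position 4: relevant, P@4 = 4/4 = 1
Position 5: relevant, P@5 = 5/5 = 1
Sum of P@k = 1 + 1 + 1 + 1 + 1 = 5
AP = 5 / 5 = 1

1


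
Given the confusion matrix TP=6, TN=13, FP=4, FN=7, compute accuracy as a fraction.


Accuracy = (TP + TN) / (TP + TN + FP + FN)
TP + TN = 6 + 13 = 19
Total = 6 + 13 + 4 + 7 = 30
Accuracy = 19 / 30 = 19/30

19/30


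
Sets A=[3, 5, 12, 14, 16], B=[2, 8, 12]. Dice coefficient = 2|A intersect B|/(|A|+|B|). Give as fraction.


A intersect B = [12]
|A intersect B| = 1
|A| = 5, |B| = 3
Dice = 2*1 / (5+3)
= 2 / 8 = 1/4

1/4


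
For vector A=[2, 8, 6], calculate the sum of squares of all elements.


|A|^2 = sum of squared components
A[0]^2 = 2^2 = 4
A[1]^2 = 8^2 = 64
A[2]^2 = 6^2 = 36
Sum = 4 + 64 + 36 = 104

104


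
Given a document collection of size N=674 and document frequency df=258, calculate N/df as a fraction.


IDF ratio = N / df
= 674 / 258
= 337/129

337/129


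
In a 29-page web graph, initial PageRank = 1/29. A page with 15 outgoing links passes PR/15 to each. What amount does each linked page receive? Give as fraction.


Initial PR = 1/29 = 1/29
Outlinks = 15
Contribution per link = PR / outlinks
= 1/29 / 15
= 1/435

1/435


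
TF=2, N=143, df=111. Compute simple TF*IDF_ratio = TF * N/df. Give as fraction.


TF * (N/df)
= 2 * (143/111)
= 2 * 143/111
= 286/111

286/111


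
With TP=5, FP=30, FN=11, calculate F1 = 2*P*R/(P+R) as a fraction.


F1 = 2 * P * R / (P + R)
P = TP/(TP+FP) = 5/35 = 1/7
R = TP/(TP+FN) = 5/16 = 5/16
2 * P * R = 2 * 1/7 * 5/16 = 5/56
P + R = 1/7 + 5/16 = 51/112
F1 = 5/56 / 51/112 = 10/51

10/51


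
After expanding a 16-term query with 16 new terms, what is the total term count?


Original terms: 16
Expansion terms: 16
Total = 16 + 16 = 32

32


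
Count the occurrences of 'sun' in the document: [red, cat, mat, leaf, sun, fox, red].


Document has 7 words
Scanning for 'sun':
Found at positions: [4]
Count = 1

1


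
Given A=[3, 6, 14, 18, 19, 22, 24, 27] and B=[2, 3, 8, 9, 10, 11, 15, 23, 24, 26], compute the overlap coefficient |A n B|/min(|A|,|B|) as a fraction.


A intersect B = [3, 24]
|A intersect B| = 2
min(|A|, |B|) = min(8, 10) = 8
Overlap = 2 / 8 = 1/4

1/4


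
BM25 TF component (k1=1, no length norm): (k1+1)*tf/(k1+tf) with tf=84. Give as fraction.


BM25 TF component = (k1+1)*tf / (k1+tf)
k1 = 1, tf = 84
Numerator = (1+1)*84 = 168
Denominator = 1 + 84 = 85
= 168/85 = 168/85

168/85


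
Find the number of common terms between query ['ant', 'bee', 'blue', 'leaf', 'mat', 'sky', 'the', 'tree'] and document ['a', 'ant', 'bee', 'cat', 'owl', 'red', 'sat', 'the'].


Query terms: ['ant', 'bee', 'blue', 'leaf', 'mat', 'sky', 'the', 'tree']
Document terms: ['a', 'ant', 'bee', 'cat', 'owl', 'red', 'sat', 'the']
Common terms: ['ant', 'bee', 'the']
Overlap count = 3

3


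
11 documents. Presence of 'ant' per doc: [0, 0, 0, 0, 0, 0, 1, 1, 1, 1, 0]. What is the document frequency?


Checking each document for 'ant':
Doc 1: absent
Doc 2: absent
Doc 3: absent
Doc 4: absent
Doc 5: absent
Doc 6: absent
Doc 7: present
Doc 8: present
Doc 9: present
Doc 10: present
Doc 11: absent
df = sum of presences = 0 + 0 + 0 + 0 + 0 + 0 + 1 + 1 + 1 + 1 + 0 = 4

4


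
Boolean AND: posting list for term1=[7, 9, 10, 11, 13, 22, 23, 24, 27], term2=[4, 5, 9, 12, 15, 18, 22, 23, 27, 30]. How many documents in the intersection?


Boolean AND: find intersection of posting lists
term1 docs: [7, 9, 10, 11, 13, 22, 23, 24, 27]
term2 docs: [4, 5, 9, 12, 15, 18, 22, 23, 27, 30]
Intersection: [9, 22, 23, 27]
|intersection| = 4

4


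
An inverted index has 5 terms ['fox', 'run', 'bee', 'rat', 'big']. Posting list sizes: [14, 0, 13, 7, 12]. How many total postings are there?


Summing posting list sizes:
'fox': 14 postings
'run': 0 postings
'bee': 13 postings
'rat': 7 postings
'big': 12 postings
Total = 14 + 0 + 13 + 7 + 12 = 46

46


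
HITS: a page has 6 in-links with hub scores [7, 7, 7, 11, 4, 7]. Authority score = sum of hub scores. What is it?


Authority = sum of hub scores of in-linkers
In-link 1: hub score = 7
In-link 2: hub score = 7
In-link 3: hub score = 7
In-link 4: hub score = 11
In-link 5: hub score = 4
In-link 6: hub score = 7
Authority = 7 + 7 + 7 + 11 + 4 + 7 = 43

43


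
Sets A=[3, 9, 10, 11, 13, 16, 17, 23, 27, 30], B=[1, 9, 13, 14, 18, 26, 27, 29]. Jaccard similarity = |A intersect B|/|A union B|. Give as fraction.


A intersect B = [9, 13, 27]
|A intersect B| = 3
A union B = [1, 3, 9, 10, 11, 13, 14, 16, 17, 18, 23, 26, 27, 29, 30]
|A union B| = 15
Jaccard = 3/15 = 1/5

1/5


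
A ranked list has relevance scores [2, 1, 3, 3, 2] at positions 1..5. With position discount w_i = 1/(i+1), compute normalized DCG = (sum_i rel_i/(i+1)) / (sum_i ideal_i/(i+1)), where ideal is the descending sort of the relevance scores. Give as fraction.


Position discount weights w_i = 1/(i+1) for i=1..5:
Weights = [1/2, 1/3, 1/4, 1/5, 1/6]
Actual relevance: [2, 1, 3, 3, 2]
DCG = 2/2 + 1/3 + 3/4 + 3/5 + 2/6 = 181/60
Ideal relevance (sorted desc): [3, 3, 2, 2, 1]
Ideal DCG = 3/2 + 3/3 + 2/4 + 2/5 + 1/6 = 107/30
nDCG = DCG / ideal_DCG = 181/60 / 107/30 = 181/214

181/214


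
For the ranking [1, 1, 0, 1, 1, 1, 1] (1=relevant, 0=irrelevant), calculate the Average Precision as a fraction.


Computing P@k for each relevant position:
Position 1: relevant, P@1 = 1/1 = 1
Position 2: relevant, P@2 = 2/2 = 1
Position 3: not relevant
Position 4: relevant, P@4 = 3/4 = 3/4
Position 5: relevant, P@5 = 4/5 = 4/5
Position 6: relevant, P@6 = 5/6 = 5/6
Position 7: relevant, P@7 = 6/7 = 6/7
Sum of P@k = 1 + 1 + 3/4 + 4/5 + 5/6 + 6/7 = 2201/420
AP = 2201/420 / 6 = 2201/2520

2201/2520


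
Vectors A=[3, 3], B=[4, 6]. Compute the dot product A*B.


Dot product = sum of element-wise products
A[0]*B[0] = 3*4 = 12
A[1]*B[1] = 3*6 = 18
Sum = 12 + 18 = 30

30


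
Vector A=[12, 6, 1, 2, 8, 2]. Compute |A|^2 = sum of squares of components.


|A|^2 = sum of squared components
A[0]^2 = 12^2 = 144
A[1]^2 = 6^2 = 36
A[2]^2 = 1^2 = 1
A[3]^2 = 2^2 = 4
A[4]^2 = 8^2 = 64
A[5]^2 = 2^2 = 4
Sum = 144 + 36 + 1 + 4 + 64 + 4 = 253

253


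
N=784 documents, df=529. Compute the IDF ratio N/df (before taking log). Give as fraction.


IDF ratio = N / df
= 784 / 529
= 784/529

784/529
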